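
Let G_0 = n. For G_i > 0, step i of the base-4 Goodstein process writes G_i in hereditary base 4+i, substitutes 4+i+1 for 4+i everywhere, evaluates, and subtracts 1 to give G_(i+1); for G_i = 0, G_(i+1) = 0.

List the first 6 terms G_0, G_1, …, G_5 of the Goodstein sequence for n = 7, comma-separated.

7, 7, 7, 7, 7, 6

G_0=7  [base 4] 4 + 3  →[4↦5]→  5 + 3 = 8  −1 ⇒ G_1=7
G_1=7  [base 5] 5 + 2  →[5↦6]→  6 + 2 = 8  −1 ⇒ G_2=7
G_2=7  [base 6] 6 + 1  →[6↦7]→  7 + 1 = 8  −1 ⇒ G_3=7
G_3=7  [base 7] 7  →[7↦8]→  8 = 8  −1 ⇒ G_4=7
G_4=7  [base 8] 7  →[8↦9]→  7 = 7  −1 ⇒ G_5=6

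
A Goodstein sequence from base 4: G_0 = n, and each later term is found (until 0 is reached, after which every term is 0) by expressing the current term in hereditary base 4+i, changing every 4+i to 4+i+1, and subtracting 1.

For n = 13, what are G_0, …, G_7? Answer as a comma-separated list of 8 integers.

13, 15, 17, 18, 19, 20, 21, 22

G_0 = 13. HB_4(13) = 3·4 + 1. Bump = 16. G_1 = 15.
G_1 = 15. HB_5(15) = 3·5. Bump = 18. G_2 = 17.
G_2 = 17. HB_6(17) = 2·6 + 5. Bump = 19. G_3 = 18.
G_3 = 18. HB_7(18) = 2·7 + 4. Bump = 20. G_4 = 19.
G_4 = 19. HB_8(19) = 2·8 + 3. Bump = 21. G_5 = 20.
G_5 = 20. HB_9(20) = 2·9 + 2. Bump = 22. G_6 = 21.
G_6 = 21. HB_10(21) = 2·10 + 1. Bump = 23. G_7 = 22.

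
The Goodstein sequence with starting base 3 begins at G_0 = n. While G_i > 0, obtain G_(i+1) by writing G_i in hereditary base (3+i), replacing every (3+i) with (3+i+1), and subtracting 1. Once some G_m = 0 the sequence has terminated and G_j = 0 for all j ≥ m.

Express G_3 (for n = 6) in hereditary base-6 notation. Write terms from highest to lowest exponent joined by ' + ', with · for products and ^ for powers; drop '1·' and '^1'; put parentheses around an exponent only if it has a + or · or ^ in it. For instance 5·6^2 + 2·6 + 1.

G_0=6  [base 3] 2·3  →[3↦4]→  2·4 = 8  −1 ⇒ G_1=7
G_1=7  [base 4] 4 + 3  →[4↦5]→  5 + 3 = 8  −1 ⇒ G_2=7
G_2=7  [base 5] 5 + 2  →[5↦6]→  6 + 2 = 8  −1 ⇒ G_3=7

6 + 1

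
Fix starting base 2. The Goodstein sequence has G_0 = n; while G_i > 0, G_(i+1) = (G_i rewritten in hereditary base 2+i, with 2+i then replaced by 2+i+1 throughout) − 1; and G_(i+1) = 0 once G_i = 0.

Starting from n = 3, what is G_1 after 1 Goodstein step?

3

G_0=3  [base 2] 2 + 1  →[2↦3]→  3 + 1 = 4  −1 ⇒ G_1=3
G_1=3  [base 3] 3  →[3↦4]→  4 = 4  −1 ⇒ G_2=3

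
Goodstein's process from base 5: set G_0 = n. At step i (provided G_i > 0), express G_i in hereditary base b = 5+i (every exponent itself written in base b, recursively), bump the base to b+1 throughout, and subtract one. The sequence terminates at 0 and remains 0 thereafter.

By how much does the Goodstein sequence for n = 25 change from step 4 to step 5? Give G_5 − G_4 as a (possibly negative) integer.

base 5: 25 = 5^2; at 6: 6^2 = 36; next = 35
base 6: 35 = 5·6 + 5; at 7: 5·7 + 5 = 40; next = 39
base 7: 39 = 5·7 + 4; at 8: 5·8 + 4 = 44; next = 43
base 8: 43 = 5·8 + 3; at 9: 5·9 + 3 = 48; next = 47
base 9: 47 = 5·9 + 2; at 10: 5·10 + 2 = 52; next = 51

4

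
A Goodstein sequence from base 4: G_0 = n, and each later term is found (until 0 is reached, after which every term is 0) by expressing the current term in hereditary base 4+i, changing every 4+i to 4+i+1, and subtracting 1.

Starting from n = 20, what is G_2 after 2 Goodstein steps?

39

G_0=20  [base 4] 4^2 + 4  →[4↦5]→  5^2 + 5 = 30  −1 ⇒ G_1=29
G_1=29  [base 5] 5^2 + 4  →[5↦6]→  6^2 + 4 = 40  −1 ⇒ G_2=39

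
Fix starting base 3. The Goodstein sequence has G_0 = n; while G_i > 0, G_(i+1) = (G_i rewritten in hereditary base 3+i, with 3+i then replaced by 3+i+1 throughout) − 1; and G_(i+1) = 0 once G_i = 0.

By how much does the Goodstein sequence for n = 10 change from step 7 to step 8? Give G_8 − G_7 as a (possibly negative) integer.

2

(0) 10|_3 = 3^2 + 1 ↦ 4^2 + 1|_4 = 17 ⇒ 16
(1) 16|_4 = 4^2 ↦ 5^2|_5 = 25 ⇒ 24
(2) 24|_5 = 4·5 + 4 ↦ 4·6 + 4|_6 = 28 ⇒ 27
(3) 27|_6 = 4·6 + 3 ↦ 4·7 + 3|_7 = 31 ⇒ 30
(4) 30|_7 = 4·7 + 2 ↦ 4·8 + 2|_8 = 34 ⇒ 33
(5) 33|_8 = 4·8 + 1 ↦ 4·9 + 1|_9 = 37 ⇒ 36
(6) 36|_9 = 4·9 ↦ 4·10|_10 = 40 ⇒ 39
(7) 39|_10 = 3·10 + 9 ↦ 3·11 + 9|_11 = 42 ⇒ 41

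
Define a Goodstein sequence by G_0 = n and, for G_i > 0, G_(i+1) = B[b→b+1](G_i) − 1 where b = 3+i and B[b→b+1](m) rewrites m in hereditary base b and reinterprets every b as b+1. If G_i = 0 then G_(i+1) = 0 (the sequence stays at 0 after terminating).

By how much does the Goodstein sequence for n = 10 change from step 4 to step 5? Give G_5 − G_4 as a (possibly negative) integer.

step 0: 10 = 3^2 + 1; sub 4 for 3: 4^2 + 1; = 17; G_1 = 17−1 = 16
step 1: 16 = 4^2; sub 5 for 4: 5^2; = 25; G_2 = 25−1 = 24
step 2: 24 = 4·5 + 4; sub 6 for 5: 4·6 + 4; = 28; G_3 = 28−1 = 27
step 3: 27 = 4·6 + 3; sub 7 for 6: 4·7 + 3; = 31; G_4 = 31−1 = 30
step 4: 30 = 4·7 + 2; sub 8 for 7: 4·8 + 2; = 34; G_5 = 34−1 = 33

3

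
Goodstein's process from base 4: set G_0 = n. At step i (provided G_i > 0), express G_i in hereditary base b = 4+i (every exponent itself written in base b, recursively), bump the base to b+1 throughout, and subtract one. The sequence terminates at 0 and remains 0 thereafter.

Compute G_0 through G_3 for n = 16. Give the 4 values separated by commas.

G_0=16  [base 4] 4^2  →[4↦5]→  5^2 = 25  −1 ⇒ G_1=24
G_1=24  [base 5] 4·5 + 4  →[5↦6]→  4·6 + 4 = 28  −1 ⇒ G_2=27
G_2=27  [base 6] 4·6 + 3  →[6↦7]→  4·7 + 3 = 31  −1 ⇒ G_3=30

16, 24, 27, 30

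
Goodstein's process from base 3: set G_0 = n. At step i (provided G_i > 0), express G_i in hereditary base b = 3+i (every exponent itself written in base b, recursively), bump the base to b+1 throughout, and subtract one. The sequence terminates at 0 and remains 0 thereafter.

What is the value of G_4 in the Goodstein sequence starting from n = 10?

i=0: 10 = 3^2 + 1 (b=3); 3→4: 4^2 + 1 = 17; 17−1 = 16
i=1: 16 = 4^2 (b=4); 4→5: 5^2 = 25; 25−1 = 24
i=2: 24 = 4·5 + 4 (b=5); 5→6: 4·6 + 4 = 28; 28−1 = 27
i=3: 27 = 4·6 + 3 (b=6); 6→7: 4·7 + 3 = 31; 31−1 = 30
i=4: 30 = 4·7 + 2 (b=7); 7→8: 4·8 + 2 = 34; 34−1 = 33

30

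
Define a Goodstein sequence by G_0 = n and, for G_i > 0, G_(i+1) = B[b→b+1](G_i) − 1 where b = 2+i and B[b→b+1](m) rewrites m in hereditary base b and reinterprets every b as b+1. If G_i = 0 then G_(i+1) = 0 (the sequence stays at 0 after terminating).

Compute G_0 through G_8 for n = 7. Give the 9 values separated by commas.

7, 30, 259, 3127, 46657, 823543, 16777215, 37665879, 77777775

i=0: 7 = 2^2 + 2 + 1 (b=2); 2→3: 3^3 + 3 + 1 = 31; 31−1 = 30
i=1: 30 = 3^3 + 3 (b=3); 3→4: 4^4 + 4 = 260; 260−1 = 259
i=2: 259 = 4^4 + 3 (b=4); 4→5: 5^5 + 3 = 3128; 3128−1 = 3127
i=3: 3127 = 5^5 + 2 (b=5); 5→6: 6^6 + 2 = 46658; 46658−1 = 46657
i=4: 46657 = 6^6 + 1 (b=6); 6→7: 7^7 + 1 = 823544; 823544−1 = 823543
i=5: 823543 = 7^7 (b=7); 7→8: 8^8 = 16777216; 16777216−1 = 16777215
i=6: 16777215 = 7·8^7 + 7·8^6 + 7·8^5 + 7·8^4 + 7·8^3 + 7·8^2 + 7·8 + 7 (b=8); 8→9: 7·9^7 + 7·9^6 + 7·9^5 + 7·9^4 + 7·9^3 + 7·9^2 + 7·9 + 7 = 37665880; 37665880−1 = 37665879
i=7: 37665879 = 7·9^7 + 7·9^6 + 7·9^5 + 7·9^4 + 7·9^3 + 7·9^2 + 7·9 + 6 (b=9); 9→10: 7·10^7 + 7·10^6 + 7·10^5 + 7·10^4 + 7·10^3 + 7·10^2 + 7·10 + 6 = 77777776; 77777776−1 = 77777775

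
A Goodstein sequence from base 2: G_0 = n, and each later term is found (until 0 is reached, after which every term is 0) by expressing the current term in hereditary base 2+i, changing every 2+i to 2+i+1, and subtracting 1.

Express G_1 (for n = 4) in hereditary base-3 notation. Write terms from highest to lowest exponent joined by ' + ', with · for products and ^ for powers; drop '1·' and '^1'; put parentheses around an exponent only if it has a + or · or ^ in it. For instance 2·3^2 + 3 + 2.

2·3^2 + 2·3 + 2

[0] 4 ≡ 2^2 (base 2). Lift 3: 27. −1: 26.
[1] 26 ≡ 2·3^2 + 2·3 + 2 (base 3). Lift 4: 42. −1: 41.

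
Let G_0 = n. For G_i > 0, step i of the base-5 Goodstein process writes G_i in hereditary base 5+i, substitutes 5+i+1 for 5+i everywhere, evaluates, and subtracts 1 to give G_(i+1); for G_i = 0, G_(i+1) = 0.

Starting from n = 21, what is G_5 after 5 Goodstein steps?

33

i=0: 21 = 4·5 + 1 (b=5); 5→6: 4·6 + 1 = 25; 25−1 = 24
i=1: 24 = 4·6 (b=6); 6→7: 4·7 = 28; 28−1 = 27
i=2: 27 = 3·7 + 6 (b=7); 7→8: 3·8 + 6 = 30; 30−1 = 29
i=3: 29 = 3·8 + 5 (b=8); 8→9: 3·9 + 5 = 32; 32−1 = 31
i=4: 31 = 3·9 + 4 (b=9); 9→10: 3·10 + 4 = 34; 34−1 = 33
i=5: 33 = 3·10 + 3 (b=10); 10→11: 3·11 + 3 = 36; 36−1 = 35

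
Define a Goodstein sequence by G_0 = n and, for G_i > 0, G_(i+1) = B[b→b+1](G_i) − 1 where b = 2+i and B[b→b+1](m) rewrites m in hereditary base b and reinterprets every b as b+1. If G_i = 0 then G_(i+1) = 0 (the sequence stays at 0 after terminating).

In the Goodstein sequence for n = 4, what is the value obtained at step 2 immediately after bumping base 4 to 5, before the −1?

61

G_0 = 4. HB_2(4) = 2^2. Bump = 27. G_1 = 26.
G_1 = 26. HB_3(26) = 2·3^2 + 2·3 + 2. Bump = 42. G_2 = 41.
G_2 = 41. HB_4(41) = 2·4^2 + 2·4 + 1. Bump = 61. G_3 = 60.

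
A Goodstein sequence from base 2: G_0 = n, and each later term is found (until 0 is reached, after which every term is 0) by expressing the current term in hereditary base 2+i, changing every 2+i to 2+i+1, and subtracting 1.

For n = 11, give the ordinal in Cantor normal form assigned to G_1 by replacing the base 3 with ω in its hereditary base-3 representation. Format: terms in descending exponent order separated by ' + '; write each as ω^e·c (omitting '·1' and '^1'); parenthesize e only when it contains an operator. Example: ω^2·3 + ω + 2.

[0] 11 ≡ 2^(2 + 1) + 2 + 1 (base 2). Lift 3: 85. −1: 84.
[1] 84 ≡ 3^(3 + 1) + 3 (base 3). Lift 4: 1028. −1: 1027.

ω^(ω + 1) + ω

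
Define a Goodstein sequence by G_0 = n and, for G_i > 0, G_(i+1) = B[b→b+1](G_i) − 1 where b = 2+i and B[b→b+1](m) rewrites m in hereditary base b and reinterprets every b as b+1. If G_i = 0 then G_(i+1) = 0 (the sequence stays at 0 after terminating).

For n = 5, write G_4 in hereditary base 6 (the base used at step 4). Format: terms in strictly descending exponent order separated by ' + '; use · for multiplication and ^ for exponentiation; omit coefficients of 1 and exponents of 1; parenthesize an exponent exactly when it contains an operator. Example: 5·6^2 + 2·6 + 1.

5 —HB2→ 2^2 + 1 —bump→ 3^3 + 1 = 28 —(−1)→ 27
27 —HB3→ 3^3 —bump→ 4^4 = 256 —(−1)→ 255
255 —HB4→ 3·4^3 + 3·4^2 + 3·4 + 3 —bump→ 3·5^3 + 3·5^2 + 3·5 + 3 = 468 —(−1)→ 467
467 —HB5→ 3·5^3 + 3·5^2 + 3·5 + 2 —bump→ 3·6^3 + 3·6^2 + 3·6 + 2 = 776 —(−1)→ 775

3·6^3 + 3·6^2 + 3·6 + 1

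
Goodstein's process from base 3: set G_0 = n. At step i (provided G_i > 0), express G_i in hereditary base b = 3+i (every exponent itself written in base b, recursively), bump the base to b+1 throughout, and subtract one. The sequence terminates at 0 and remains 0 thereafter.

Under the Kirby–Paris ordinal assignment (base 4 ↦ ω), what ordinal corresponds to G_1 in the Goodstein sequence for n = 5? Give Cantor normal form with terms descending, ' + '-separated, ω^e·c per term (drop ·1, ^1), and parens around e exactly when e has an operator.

(0) 5|_3 = 3 + 2 ↦ 4 + 2|_4 = 6 ⇒ 5
(1) 5|_4 = 4 + 1 ↦ 5 + 1|_5 = 6 ⇒ 5

ω + 1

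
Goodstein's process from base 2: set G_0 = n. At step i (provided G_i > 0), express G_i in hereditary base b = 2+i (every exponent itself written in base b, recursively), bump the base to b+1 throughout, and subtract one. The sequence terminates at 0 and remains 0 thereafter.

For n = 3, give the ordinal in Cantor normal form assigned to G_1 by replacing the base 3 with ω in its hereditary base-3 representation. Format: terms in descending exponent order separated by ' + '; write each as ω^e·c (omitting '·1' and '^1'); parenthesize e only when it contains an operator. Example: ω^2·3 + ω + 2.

step 0: 3 = 2 + 1; sub 3 for 2: 3 + 1; = 4; G_1 = 4−1 = 3
step 1: 3 = 3; sub 4 for 3: 4; = 4; G_2 = 4−1 = 3

ω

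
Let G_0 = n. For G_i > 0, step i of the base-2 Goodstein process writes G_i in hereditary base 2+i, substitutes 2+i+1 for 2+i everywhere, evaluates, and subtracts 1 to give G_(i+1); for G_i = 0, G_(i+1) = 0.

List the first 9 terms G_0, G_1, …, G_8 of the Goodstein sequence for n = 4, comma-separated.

4, 26, 41, 60, 83, 109, 139, 173, 211

step 0: 4 = 2^2; sub 3 for 2: 3^3; = 27; G_1 = 27−1 = 26
step 1: 26 = 2·3^2 + 2·3 + 2; sub 4 for 3: 2·4^2 + 2·4 + 2; = 42; G_2 = 42−1 = 41
step 2: 41 = 2·4^2 + 2·4 + 1; sub 5 for 4: 2·5^2 + 2·5 + 1; = 61; G_3 = 61−1 = 60
step 3: 60 = 2·5^2 + 2·5; sub 6 for 5: 2·6^2 + 2·6; = 84; G_4 = 84−1 = 83
step 4: 83 = 2·6^2 + 6 + 5; sub 7 for 6: 2·7^2 + 7 + 5; = 110; G_5 = 110−1 = 109
step 5: 109 = 2·7^2 + 7 + 4; sub 8 for 7: 2·8^2 + 8 + 4; = 140; G_6 = 140−1 = 139
step 6: 139 = 2·8^2 + 8 + 3; sub 9 for 8: 2·9^2 + 9 + 3; = 174; G_7 = 174−1 = 173
step 7: 173 = 2·9^2 + 9 + 2; sub 10 for 9: 2·10^2 + 10 + 2; = 212; G_8 = 212−1 = 211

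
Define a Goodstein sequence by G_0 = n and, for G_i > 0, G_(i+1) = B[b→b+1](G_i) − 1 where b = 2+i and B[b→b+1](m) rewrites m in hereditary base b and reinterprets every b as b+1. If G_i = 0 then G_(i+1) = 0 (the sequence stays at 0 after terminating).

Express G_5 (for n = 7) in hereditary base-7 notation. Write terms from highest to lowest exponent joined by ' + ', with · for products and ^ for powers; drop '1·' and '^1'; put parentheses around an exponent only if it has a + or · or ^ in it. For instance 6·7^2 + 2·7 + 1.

step 0: 7 = 2^2 + 2 + 1; sub 3 for 2: 3^3 + 3 + 1; = 31; G_1 = 31−1 = 30
step 1: 30 = 3^3 + 3; sub 4 for 3: 4^4 + 4; = 260; G_2 = 260−1 = 259
step 2: 259 = 4^4 + 3; sub 5 for 4: 5^5 + 3; = 3128; G_3 = 3128−1 = 3127
step 3: 3127 = 5^5 + 2; sub 6 for 5: 6^6 + 2; = 46658; G_4 = 46658−1 = 46657
step 4: 46657 = 6^6 + 1; sub 7 for 6: 7^7 + 1; = 823544; G_5 = 823544−1 = 823543

7^7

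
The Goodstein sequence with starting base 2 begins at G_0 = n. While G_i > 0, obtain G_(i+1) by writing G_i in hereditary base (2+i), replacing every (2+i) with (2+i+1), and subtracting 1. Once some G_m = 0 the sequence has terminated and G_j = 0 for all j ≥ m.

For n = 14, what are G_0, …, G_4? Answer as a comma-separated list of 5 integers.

G_0=14  [base 2] 2^(2 + 1) + 2^2 + 2  →[2↦3]→  3^(3 + 1) + 3^3 + 3 = 111  −1 ⇒ G_1=110
G_1=110  [base 3] 3^(3 + 1) + 3^3 + 2  →[3↦4]→  4^(4 + 1) + 4^4 + 2 = 1282  −1 ⇒ G_2=1281
G_2=1281  [base 4] 4^(4 + 1) + 4^4 + 1  →[4↦5]→  5^(5 + 1) + 5^5 + 1 = 18751  −1 ⇒ G_3=18750
G_3=18750  [base 5] 5^(5 + 1) + 5^5  →[5↦6]→  6^(6 + 1) + 6^6 = 326592  −1 ⇒ G_4=326591

14, 110, 1281, 18750, 326591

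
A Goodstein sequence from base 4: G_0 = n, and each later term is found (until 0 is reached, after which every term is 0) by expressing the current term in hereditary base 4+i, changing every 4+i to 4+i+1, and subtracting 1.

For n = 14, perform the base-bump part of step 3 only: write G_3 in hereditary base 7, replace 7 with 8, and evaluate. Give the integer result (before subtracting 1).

14 —HB4→ 3·4 + 2 —bump→ 3·5 + 2 = 17 —(−1)→ 16
16 —HB5→ 3·5 + 1 —bump→ 3·6 + 1 = 19 —(−1)→ 18
18 —HB6→ 3·6 —bump→ 3·7 = 21 —(−1)→ 20
20 —HB7→ 2·7 + 6 —bump→ 2·8 + 6 = 22 —(−1)→ 21

22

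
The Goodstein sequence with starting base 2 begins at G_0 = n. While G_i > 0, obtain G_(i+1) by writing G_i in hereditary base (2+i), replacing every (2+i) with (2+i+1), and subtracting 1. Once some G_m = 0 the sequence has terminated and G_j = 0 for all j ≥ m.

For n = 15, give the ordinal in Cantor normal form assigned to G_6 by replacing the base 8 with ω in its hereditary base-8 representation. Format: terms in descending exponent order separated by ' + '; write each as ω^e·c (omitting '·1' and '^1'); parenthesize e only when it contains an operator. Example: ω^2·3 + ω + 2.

ω^(ω + 1) + ω^7·7 + ω^6·7 + ω^5·7 + ω^4·7 + ω^3·7 + ω^2·7 + ω·7 + 7

15 —HB2→ 2^(2 + 1) + 2^2 + 2 + 1 —bump→ 3^(3 + 1) + 3^3 + 3 + 1 = 112 —(−1)→ 111
111 —HB3→ 3^(3 + 1) + 3^3 + 3 —bump→ 4^(4 + 1) + 4^4 + 4 = 1284 —(−1)→ 1283
1283 —HB4→ 4^(4 + 1) + 4^4 + 3 —bump→ 5^(5 + 1) + 5^5 + 3 = 18753 —(−1)→ 18752
18752 —HB5→ 5^(5 + 1) + 5^5 + 2 —bump→ 6^(6 + 1) + 6^6 + 2 = 326594 —(−1)→ 326593
326593 —HB6→ 6^(6 + 1) + 6^6 + 1 —bump→ 7^(7 + 1) + 7^7 + 1 = 6588345 —(−1)→ 6588344
6588344 —HB7→ 7^(7 + 1) + 7^7 —bump→ 8^(8 + 1) + 8^8 = 150994944 —(−1)→ 150994943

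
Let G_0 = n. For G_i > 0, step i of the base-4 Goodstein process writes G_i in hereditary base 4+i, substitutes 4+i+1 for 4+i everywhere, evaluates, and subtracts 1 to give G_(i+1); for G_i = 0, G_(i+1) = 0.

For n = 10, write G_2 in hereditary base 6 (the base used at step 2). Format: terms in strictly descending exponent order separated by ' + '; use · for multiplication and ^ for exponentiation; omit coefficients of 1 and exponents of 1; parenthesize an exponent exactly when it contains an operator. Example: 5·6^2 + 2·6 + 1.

2·6

G_0 = 10. HB_4(10) = 2·4 + 2. Bump = 12. G_1 = 11.
G_1 = 11. HB_5(11) = 2·5 + 1. Bump = 13. G_2 = 12.
G_2 = 12. HB_6(12) = 2·6. Bump = 14. G_3 = 13.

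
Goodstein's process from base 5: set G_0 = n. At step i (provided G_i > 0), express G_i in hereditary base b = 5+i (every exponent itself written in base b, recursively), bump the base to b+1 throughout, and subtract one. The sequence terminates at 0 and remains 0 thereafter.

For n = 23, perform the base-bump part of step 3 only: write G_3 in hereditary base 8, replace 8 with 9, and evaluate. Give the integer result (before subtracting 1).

36

step 0: 23 = 4·5 + 3; sub 6 for 5: 4·6 + 3; = 27; G_1 = 27−1 = 26
step 1: 26 = 4·6 + 2; sub 7 for 6: 4·7 + 2; = 30; G_2 = 30−1 = 29
step 2: 29 = 4·7 + 1; sub 8 for 7: 4·8 + 1; = 33; G_3 = 33−1 = 32
step 3: 32 = 4·8; sub 9 for 8: 4·9; = 36; G_4 = 36−1 = 35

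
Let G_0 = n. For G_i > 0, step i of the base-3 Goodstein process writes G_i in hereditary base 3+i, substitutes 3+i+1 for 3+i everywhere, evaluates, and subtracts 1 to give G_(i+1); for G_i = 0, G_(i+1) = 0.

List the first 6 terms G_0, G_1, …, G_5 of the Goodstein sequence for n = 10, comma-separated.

G_0 = 10. HB_3(10) = 3^2 + 1. Bump = 17. G_1 = 16.
G_1 = 16. HB_4(16) = 4^2. Bump = 25. G_2 = 24.
G_2 = 24. HB_5(24) = 4·5 + 4. Bump = 28. G_3 = 27.
G_3 = 27. HB_6(27) = 4·6 + 3. Bump = 31. G_4 = 30.
G_4 = 30. HB_7(30) = 4·7 + 2. Bump = 34. G_5 = 33.

10, 16, 24, 27, 30, 33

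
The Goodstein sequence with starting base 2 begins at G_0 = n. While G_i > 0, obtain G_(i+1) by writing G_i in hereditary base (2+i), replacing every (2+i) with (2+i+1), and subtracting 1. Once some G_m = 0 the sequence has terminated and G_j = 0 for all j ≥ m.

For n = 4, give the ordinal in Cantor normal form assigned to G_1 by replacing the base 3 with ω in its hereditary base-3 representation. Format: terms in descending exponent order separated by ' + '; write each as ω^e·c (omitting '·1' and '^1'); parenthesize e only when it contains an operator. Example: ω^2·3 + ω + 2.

ω^2·2 + ω·2 + 2

G_0 = 4. HB_2(4) = 2^2. Bump = 27. G_1 = 26.
G_1 = 26. HB_3(26) = 2·3^2 + 2·3 + 2. Bump = 42. G_2 = 41.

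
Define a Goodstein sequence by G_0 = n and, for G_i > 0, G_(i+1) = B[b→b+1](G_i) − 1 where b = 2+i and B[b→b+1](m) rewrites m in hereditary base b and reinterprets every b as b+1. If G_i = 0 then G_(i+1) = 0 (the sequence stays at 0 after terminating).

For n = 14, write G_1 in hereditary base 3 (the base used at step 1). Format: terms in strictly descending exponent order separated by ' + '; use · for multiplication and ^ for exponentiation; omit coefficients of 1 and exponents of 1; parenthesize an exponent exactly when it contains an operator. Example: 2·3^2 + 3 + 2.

[0] 14 ≡ 2^(2 + 1) + 2^2 + 2 (base 2). Lift 3: 111. −1: 110.
[1] 110 ≡ 3^(3 + 1) + 3^3 + 2 (base 3). Lift 4: 1282. −1: 1281.

3^(3 + 1) + 3^3 + 2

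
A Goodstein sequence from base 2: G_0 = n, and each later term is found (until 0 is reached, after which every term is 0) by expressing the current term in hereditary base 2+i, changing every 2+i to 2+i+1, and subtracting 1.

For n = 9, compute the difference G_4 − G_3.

130901

i=0: 9 = 2^(2 + 1) + 1 (b=2); 2→3: 3^(3 + 1) + 1 = 82; 82−1 = 81
i=1: 81 = 3^(3 + 1) (b=3); 3→4: 4^(4 + 1) = 1024; 1024−1 = 1023
i=2: 1023 = 3·4^4 + 3·4^3 + 3·4^2 + 3·4 + 3 (b=4); 4→5: 3·5^5 + 3·5^3 + 3·5^2 + 3·5 + 3 = 9843; 9843−1 = 9842
i=3: 9842 = 3·5^5 + 3·5^3 + 3·5^2 + 3·5 + 2 (b=5); 5→6: 3·6^6 + 3·6^3 + 3·6^2 + 3·6 + 2 = 140744; 140744−1 = 140743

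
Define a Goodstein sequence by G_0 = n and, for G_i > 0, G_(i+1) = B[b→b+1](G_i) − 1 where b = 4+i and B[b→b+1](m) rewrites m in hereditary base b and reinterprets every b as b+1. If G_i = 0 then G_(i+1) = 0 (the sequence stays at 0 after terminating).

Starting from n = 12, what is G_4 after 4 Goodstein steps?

i=0: 12 = 3·4 (b=4); 4→5: 3·5 = 15; 15−1 = 14
i=1: 14 = 2·5 + 4 (b=5); 5→6: 2·6 + 4 = 16; 16−1 = 15
i=2: 15 = 2·6 + 3 (b=6); 6→7: 2·7 + 3 = 17; 17−1 = 16
i=3: 16 = 2·7 + 2 (b=7); 7→8: 2·8 + 2 = 18; 18−1 = 17
i=4: 17 = 2·8 + 1 (b=8); 8→9: 2·9 + 1 = 19; 19−1 = 18

17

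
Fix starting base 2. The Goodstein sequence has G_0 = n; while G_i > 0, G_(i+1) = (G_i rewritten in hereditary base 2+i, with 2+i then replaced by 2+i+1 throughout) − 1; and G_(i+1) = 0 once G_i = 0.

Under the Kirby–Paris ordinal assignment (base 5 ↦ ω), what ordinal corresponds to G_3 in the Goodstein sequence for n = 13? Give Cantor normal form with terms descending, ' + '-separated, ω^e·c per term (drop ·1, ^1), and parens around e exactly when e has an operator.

ω^(ω + 1) + ω^3·3 + ω^2·3 + ω·3 + 2

(0) 13|_2 = 2^(2 + 1) + 2^2 + 1 ↦ 3^(3 + 1) + 3^3 + 1|_3 = 109 ⇒ 108
(1) 108|_3 = 3^(3 + 1) + 3^3 ↦ 4^(4 + 1) + 4^4|_4 = 1280 ⇒ 1279
(2) 1279|_4 = 4^(4 + 1) + 3·4^3 + 3·4^2 + 3·4 + 3 ↦ 5^(5 + 1) + 3·5^3 + 3·5^2 + 3·5 + 3|_5 = 16093 ⇒ 16092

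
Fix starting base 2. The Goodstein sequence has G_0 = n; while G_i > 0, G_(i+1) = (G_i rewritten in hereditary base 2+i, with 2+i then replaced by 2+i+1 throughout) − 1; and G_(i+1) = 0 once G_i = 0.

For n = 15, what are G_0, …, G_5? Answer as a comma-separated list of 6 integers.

G_0 = 15. HB_2(15) = 2^(2 + 1) + 2^2 + 2 + 1. Bump = 112. G_1 = 111.
G_1 = 111. HB_3(111) = 3^(3 + 1) + 3^3 + 3. Bump = 1284. G_2 = 1283.
G_2 = 1283. HB_4(1283) = 4^(4 + 1) + 4^4 + 3. Bump = 18753. G_3 = 18752.
G_3 = 18752. HB_5(18752) = 5^(5 + 1) + 5^5 + 2. Bump = 326594. G_4 = 326593.
G_4 = 326593. HB_6(326593) = 6^(6 + 1) + 6^6 + 1. Bump = 6588345. G_5 = 6588344.

15, 111, 1283, 18752, 326593, 6588344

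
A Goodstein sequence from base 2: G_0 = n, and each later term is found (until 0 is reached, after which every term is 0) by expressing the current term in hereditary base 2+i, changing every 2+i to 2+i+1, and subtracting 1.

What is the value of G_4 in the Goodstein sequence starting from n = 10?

10 —HB2→ 2^(2 + 1) + 2 —bump→ 3^(3 + 1) + 3 = 84 —(−1)→ 83
83 —HB3→ 3^(3 + 1) + 2 —bump→ 4^(4 + 1) + 2 = 1026 —(−1)→ 1025
1025 —HB4→ 4^(4 + 1) + 1 —bump→ 5^(5 + 1) + 1 = 15626 —(−1)→ 15625
15625 —HB5→ 5^(5 + 1) —bump→ 6^(6 + 1) = 279936 —(−1)→ 279935
279935 —HB6→ 5·6^6 + 5·6^5 + 5·6^4 + 5·6^3 + 5·6^2 + 5·6 + 5 —bump→ 5·7^7 + 5·7^5 + 5·7^4 + 5·7^3 + 5·7^2 + 5·7 + 5 = 4215755 —(−1)→ 4215754

279935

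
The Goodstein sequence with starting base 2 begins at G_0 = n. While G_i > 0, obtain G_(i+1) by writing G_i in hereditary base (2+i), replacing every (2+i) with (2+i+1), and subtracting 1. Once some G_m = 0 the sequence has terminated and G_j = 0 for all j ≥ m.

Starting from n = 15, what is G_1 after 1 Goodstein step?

111

base 2: 15 = 2^(2 + 1) + 2^2 + 2 + 1; at 3: 3^(3 + 1) + 3^3 + 3 + 1 = 112; next = 111
base 3: 111 = 3^(3 + 1) + 3^3 + 3; at 4: 4^(4 + 1) + 4^4 + 4 = 1284; next = 1283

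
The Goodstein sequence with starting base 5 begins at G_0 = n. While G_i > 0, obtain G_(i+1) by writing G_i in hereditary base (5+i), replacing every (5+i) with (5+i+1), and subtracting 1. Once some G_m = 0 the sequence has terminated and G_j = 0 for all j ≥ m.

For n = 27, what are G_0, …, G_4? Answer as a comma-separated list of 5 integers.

27, 37, 49, 63, 69

i=0: 27 = 5^2 + 2 (b=5); 5→6: 6^2 + 2 = 38; 38−1 = 37
i=1: 37 = 6^2 + 1 (b=6); 6→7: 7^2 + 1 = 50; 50−1 = 49
i=2: 49 = 7^2 (b=7); 7→8: 8^2 = 64; 64−1 = 63
i=3: 63 = 7·8 + 7 (b=8); 8→9: 7·9 + 7 = 70; 70−1 = 69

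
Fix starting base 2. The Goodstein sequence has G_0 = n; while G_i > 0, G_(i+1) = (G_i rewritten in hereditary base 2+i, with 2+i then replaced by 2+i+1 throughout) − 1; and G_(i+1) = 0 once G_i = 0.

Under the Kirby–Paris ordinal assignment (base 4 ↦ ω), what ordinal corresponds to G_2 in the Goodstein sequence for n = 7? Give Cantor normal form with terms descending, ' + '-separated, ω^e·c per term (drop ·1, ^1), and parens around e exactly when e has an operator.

ω^ω + 3

[0] 7 ≡ 2^2 + 2 + 1 (base 2). Lift 3: 31. −1: 30.
[1] 30 ≡ 3^3 + 3 (base 3). Lift 4: 260. −1: 259.
[2] 259 ≡ 4^4 + 3 (base 4). Lift 5: 3128. −1: 3127.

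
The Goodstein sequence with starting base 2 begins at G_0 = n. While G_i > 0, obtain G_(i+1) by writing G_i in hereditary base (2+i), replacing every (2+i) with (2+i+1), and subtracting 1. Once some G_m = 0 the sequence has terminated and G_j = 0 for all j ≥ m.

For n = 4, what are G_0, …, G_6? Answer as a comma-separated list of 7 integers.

4, 26, 41, 60, 83, 109, 139

4 —HB2→ 2^2 —bump→ 3^3 = 27 —(−1)→ 26
26 —HB3→ 2·3^2 + 2·3 + 2 —bump→ 2·4^2 + 2·4 + 2 = 42 —(−1)→ 41
41 —HB4→ 2·4^2 + 2·4 + 1 —bump→ 2·5^2 + 2·5 + 1 = 61 —(−1)→ 60
60 —HB5→ 2·5^2 + 2·5 —bump→ 2·6^2 + 2·6 = 84 —(−1)→ 83
83 —HB6→ 2·6^2 + 6 + 5 —bump→ 2·7^2 + 7 + 5 = 110 —(−1)→ 109
109 —HB7→ 2·7^2 + 7 + 4 —bump→ 2·8^2 + 8 + 4 = 140 —(−1)→ 139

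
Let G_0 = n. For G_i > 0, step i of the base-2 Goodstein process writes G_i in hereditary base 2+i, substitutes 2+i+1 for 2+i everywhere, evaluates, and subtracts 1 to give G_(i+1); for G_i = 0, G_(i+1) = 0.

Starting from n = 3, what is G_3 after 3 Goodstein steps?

2

[0] 3 ≡ 2 + 1 (base 2). Lift 3: 4. −1: 3.
[1] 3 ≡ 3 (base 3). Lift 4: 4. −1: 3.
[2] 3 ≡ 3 (base 4). Lift 5: 3. −1: 2.
[3] 2 ≡ 2 (base 5). Lift 6: 2. −1: 1.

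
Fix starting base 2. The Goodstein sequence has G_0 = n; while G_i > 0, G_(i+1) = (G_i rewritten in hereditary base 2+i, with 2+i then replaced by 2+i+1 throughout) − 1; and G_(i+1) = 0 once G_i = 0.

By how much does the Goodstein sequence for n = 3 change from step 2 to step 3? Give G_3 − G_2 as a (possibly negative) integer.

step 0: 3 = 2 + 1; sub 3 for 2: 3 + 1; = 4; G_1 = 4−1 = 3
step 1: 3 = 3; sub 4 for 3: 4; = 4; G_2 = 4−1 = 3
step 2: 3 = 3; sub 5 for 4: 3; = 3; G_3 = 3−1 = 2

-1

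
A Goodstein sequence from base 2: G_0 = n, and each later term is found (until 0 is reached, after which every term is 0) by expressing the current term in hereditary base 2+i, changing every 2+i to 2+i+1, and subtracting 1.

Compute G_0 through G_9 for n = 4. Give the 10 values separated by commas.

4 —HB2→ 2^2 —bump→ 3^3 = 27 —(−1)→ 26
26 —HB3→ 2·3^2 + 2·3 + 2 —bump→ 2·4^2 + 2·4 + 2 = 42 —(−1)→ 41
41 —HB4→ 2·4^2 + 2·4 + 1 —bump→ 2·5^2 + 2·5 + 1 = 61 —(−1)→ 60
60 —HB5→ 2·5^2 + 2·5 —bump→ 2·6^2 + 2·6 = 84 —(−1)→ 83
83 —HB6→ 2·6^2 + 6 + 5 —bump→ 2·7^2 + 7 + 5 = 110 —(−1)→ 109
109 —HB7→ 2·7^2 + 7 + 4 —bump→ 2·8^2 + 8 + 4 = 140 —(−1)→ 139
139 —HB8→ 2·8^2 + 8 + 3 —bump→ 2·9^2 + 9 + 3 = 174 —(−1)→ 173
173 —HB9→ 2·9^2 + 9 + 2 —bump→ 2·10^2 + 10 + 2 = 212 —(−1)→ 211
211 —HB10→ 2·10^2 + 10 + 1 —bump→ 2·11^2 + 11 + 1 = 254 —(−1)→ 253

4, 26, 41, 60, 83, 109, 139, 173, 211, 253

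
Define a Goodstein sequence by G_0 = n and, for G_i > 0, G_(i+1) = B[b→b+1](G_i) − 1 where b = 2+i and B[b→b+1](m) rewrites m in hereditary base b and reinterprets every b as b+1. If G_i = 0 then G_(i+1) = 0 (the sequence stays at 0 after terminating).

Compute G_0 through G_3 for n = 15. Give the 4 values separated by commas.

step 0: 15 = 2^(2 + 1) + 2^2 + 2 + 1; sub 3 for 2: 3^(3 + 1) + 3^3 + 3 + 1; = 112; G_1 = 112−1 = 111
step 1: 111 = 3^(3 + 1) + 3^3 + 3; sub 4 for 3: 4^(4 + 1) + 4^4 + 4; = 1284; G_2 = 1284−1 = 1283
step 2: 1283 = 4^(4 + 1) + 4^4 + 3; sub 5 for 4: 5^(5 + 1) + 5^5 + 3; = 18753; G_3 = 18753−1 = 18752

15, 111, 1283, 18752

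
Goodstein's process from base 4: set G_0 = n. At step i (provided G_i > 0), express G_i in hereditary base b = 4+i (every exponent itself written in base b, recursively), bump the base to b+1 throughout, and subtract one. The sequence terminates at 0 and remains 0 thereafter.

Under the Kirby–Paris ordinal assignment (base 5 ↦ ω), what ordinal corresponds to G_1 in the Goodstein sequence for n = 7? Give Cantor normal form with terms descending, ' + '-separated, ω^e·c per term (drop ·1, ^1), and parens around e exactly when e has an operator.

G_0 = 7. HB_4(7) = 4 + 3. Bump = 8. G_1 = 7.
G_1 = 7. HB_5(7) = 5 + 2. Bump = 8. G_2 = 7.

ω + 2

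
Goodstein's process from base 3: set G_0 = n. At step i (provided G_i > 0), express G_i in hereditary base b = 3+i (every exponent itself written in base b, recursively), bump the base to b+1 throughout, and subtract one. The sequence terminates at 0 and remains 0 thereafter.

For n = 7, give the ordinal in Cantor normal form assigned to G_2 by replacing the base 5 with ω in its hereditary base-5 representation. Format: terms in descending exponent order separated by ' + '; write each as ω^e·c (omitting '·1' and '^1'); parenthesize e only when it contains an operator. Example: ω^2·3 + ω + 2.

base 3: 7 = 2·3 + 1; at 4: 2·4 + 1 = 9; next = 8
base 4: 8 = 2·4; at 5: 2·5 = 10; next = 9

ω + 4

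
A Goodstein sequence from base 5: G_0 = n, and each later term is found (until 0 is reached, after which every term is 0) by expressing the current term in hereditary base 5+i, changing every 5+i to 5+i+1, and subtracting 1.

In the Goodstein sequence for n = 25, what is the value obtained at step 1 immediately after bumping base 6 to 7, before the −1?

40

25 —HB5→ 5^2 —bump→ 6^2 = 36 —(−1)→ 35
35 —HB6→ 5·6 + 5 —bump→ 5·7 + 5 = 40 —(−1)→ 39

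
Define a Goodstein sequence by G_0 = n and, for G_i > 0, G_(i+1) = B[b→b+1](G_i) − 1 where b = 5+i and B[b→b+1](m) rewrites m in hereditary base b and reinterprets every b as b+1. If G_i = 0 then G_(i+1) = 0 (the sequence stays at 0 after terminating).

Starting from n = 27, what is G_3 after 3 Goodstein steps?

base 5: 27 = 5^2 + 2; at 6: 6^2 + 2 = 38; next = 37
base 6: 37 = 6^2 + 1; at 7: 7^2 + 1 = 50; next = 49
base 7: 49 = 7^2; at 8: 8^2 = 64; next = 63
base 8: 63 = 7·8 + 7; at 9: 7·9 + 7 = 70; next = 69

63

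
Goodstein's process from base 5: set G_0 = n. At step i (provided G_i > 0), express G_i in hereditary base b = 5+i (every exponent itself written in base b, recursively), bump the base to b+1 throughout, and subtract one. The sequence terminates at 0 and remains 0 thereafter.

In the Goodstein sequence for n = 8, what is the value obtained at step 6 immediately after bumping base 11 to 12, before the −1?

G_0=8  [base 5] 5 + 3  →[5↦6]→  6 + 3 = 9  −1 ⇒ G_1=8
G_1=8  [base 6] 6 + 2  →[6↦7]→  7 + 2 = 9  −1 ⇒ G_2=8
G_2=8  [base 7] 7 + 1  →[7↦8]→  8 + 1 = 9  −1 ⇒ G_3=8
G_3=8  [base 8] 8  →[8↦9]→  9 = 9  −1 ⇒ G_4=8
G_4=8  [base 9] 8  →[9↦10]→  8 = 8  −1 ⇒ G_5=7
G_5=7  [base 10] 7  →[10↦11]→  7 = 7  −1 ⇒ G_6=6
G_6=6  [base 11] 6  →[11↦12]→  6 = 6  −1 ⇒ G_7=5

6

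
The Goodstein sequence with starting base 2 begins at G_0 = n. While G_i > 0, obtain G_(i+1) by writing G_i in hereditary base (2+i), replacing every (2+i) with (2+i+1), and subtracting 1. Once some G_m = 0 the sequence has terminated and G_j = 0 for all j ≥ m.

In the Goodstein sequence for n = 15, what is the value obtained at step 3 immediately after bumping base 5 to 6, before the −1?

326594

G_0=15  [base 2] 2^(2 + 1) + 2^2 + 2 + 1  →[2↦3]→  3^(3 + 1) + 3^3 + 3 + 1 = 112  −1 ⇒ G_1=111
G_1=111  [base 3] 3^(3 + 1) + 3^3 + 3  →[3↦4]→  4^(4 + 1) + 4^4 + 4 = 1284  −1 ⇒ G_2=1283
G_2=1283  [base 4] 4^(4 + 1) + 4^4 + 3  →[4↦5]→  5^(5 + 1) + 5^5 + 3 = 18753  −1 ⇒ G_3=18752
G_3=18752  [base 5] 5^(5 + 1) + 5^5 + 2  →[5↦6]→  6^(6 + 1) + 6^6 + 2 = 326594  −1 ⇒ G_4=326593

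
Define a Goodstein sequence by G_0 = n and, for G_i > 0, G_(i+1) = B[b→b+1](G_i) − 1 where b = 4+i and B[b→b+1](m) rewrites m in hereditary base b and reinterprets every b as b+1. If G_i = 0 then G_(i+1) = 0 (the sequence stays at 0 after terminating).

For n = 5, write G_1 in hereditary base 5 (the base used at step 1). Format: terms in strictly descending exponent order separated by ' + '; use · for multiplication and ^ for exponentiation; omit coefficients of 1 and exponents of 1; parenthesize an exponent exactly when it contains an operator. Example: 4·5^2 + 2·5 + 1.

5

5 —HB4→ 4 + 1 —bump→ 5 + 1 = 6 —(−1)→ 5
5 —HB5→ 5 —bump→ 6 = 6 —(−1)→ 5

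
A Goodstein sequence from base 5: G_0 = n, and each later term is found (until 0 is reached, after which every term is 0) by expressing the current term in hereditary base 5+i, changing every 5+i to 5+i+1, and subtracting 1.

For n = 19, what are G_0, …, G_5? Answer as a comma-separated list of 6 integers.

base 5: 19 = 3·5 + 4; at 6: 3·6 + 4 = 22; next = 21
base 6: 21 = 3·6 + 3; at 7: 3·7 + 3 = 24; next = 23
base 7: 23 = 3·7 + 2; at 8: 3·8 + 2 = 26; next = 25
base 8: 25 = 3·8 + 1; at 9: 3·9 + 1 = 28; next = 27
base 9: 27 = 3·9; at 10: 3·10 = 30; next = 29

19, 21, 23, 25, 27, 29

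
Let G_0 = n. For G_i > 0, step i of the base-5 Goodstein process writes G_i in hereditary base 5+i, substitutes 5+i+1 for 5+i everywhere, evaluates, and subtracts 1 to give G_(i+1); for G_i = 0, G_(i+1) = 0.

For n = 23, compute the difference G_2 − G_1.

3

i=0: 23 = 4·5 + 3 (b=5); 5→6: 4·6 + 3 = 27; 27−1 = 26
i=1: 26 = 4·6 + 2 (b=6); 6→7: 4·7 + 2 = 30; 30−1 = 29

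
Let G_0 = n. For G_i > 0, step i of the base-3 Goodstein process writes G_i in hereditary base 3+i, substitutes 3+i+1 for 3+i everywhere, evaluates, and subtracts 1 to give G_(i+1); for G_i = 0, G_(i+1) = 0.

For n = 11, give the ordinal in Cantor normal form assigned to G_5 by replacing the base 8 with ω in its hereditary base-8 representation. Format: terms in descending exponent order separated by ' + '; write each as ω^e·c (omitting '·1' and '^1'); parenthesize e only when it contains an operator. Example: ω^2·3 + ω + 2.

ω·5 + 3

(0) 11|_3 = 3^2 + 2 ↦ 4^2 + 2|_4 = 18 ⇒ 17
(1) 17|_4 = 4^2 + 1 ↦ 5^2 + 1|_5 = 26 ⇒ 25
(2) 25|_5 = 5^2 ↦ 6^2|_6 = 36 ⇒ 35
(3) 35|_6 = 5·6 + 5 ↦ 5·7 + 5|_7 = 40 ⇒ 39
(4) 39|_7 = 5·7 + 4 ↦ 5·8 + 4|_8 = 44 ⇒ 43
(5) 43|_8 = 5·8 + 3 ↦ 5·9 + 3|_9 = 48 ⇒ 47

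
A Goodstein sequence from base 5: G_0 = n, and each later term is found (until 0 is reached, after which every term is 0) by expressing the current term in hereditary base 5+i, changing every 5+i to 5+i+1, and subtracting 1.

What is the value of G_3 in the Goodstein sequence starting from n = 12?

base 5: 12 = 2·5 + 2; at 6: 2·6 + 2 = 14; next = 13
base 6: 13 = 2·6 + 1; at 7: 2·7 + 1 = 15; next = 14
base 7: 14 = 2·7; at 8: 2·8 = 16; next = 15
base 8: 15 = 8 + 7; at 9: 9 + 7 = 16; next = 15

15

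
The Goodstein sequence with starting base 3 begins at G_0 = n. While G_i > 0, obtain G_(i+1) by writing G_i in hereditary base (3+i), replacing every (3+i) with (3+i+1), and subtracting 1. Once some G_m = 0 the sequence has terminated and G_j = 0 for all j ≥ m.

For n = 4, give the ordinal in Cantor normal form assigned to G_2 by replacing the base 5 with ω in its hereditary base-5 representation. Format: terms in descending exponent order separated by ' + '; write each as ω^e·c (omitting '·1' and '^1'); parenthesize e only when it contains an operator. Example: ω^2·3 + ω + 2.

step 0: 4 = 3 + 1; sub 4 for 3: 4 + 1; = 5; G_1 = 5−1 = 4
step 1: 4 = 4; sub 5 for 4: 5; = 5; G_2 = 5−1 = 4
step 2: 4 = 4; sub 6 for 5: 4; = 4; G_3 = 4−1 = 3

4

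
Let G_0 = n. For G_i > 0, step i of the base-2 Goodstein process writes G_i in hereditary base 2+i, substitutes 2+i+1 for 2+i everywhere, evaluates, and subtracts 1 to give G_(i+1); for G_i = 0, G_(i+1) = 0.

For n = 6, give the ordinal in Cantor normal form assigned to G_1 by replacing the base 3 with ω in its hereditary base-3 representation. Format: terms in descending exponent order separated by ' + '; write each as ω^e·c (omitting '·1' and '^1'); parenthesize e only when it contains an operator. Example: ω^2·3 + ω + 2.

step 0: 6 = 2^2 + 2; sub 3 for 2: 3^3 + 3; = 30; G_1 = 30−1 = 29
step 1: 29 = 3^3 + 2; sub 4 for 3: 4^4 + 2; = 258; G_2 = 258−1 = 257

ω^ω + 2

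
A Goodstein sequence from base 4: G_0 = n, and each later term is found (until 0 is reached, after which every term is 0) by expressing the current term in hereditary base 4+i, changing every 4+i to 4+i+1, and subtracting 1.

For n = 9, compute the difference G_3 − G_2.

(0) 9|_4 = 2·4 + 1 ↦ 2·5 + 1|_5 = 11 ⇒ 10
(1) 10|_5 = 2·5 ↦ 2·6|_6 = 12 ⇒ 11
(2) 11|_6 = 6 + 5 ↦ 7 + 5|_7 = 12 ⇒ 11

0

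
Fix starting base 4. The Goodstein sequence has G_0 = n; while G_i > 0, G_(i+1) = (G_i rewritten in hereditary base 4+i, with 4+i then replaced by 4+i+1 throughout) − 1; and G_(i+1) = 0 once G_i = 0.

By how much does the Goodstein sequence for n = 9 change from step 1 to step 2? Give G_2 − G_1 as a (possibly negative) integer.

9 —HB4→ 2·4 + 1 —bump→ 2·5 + 1 = 11 —(−1)→ 10
10 —HB5→ 2·5 —bump→ 2·6 = 12 —(−1)→ 11

1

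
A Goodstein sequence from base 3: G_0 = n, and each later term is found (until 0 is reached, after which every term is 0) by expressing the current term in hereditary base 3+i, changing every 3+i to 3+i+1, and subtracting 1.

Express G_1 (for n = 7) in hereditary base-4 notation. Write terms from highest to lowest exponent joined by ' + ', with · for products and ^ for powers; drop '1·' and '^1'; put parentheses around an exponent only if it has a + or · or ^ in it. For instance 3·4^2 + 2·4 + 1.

2·4

G_0=7  [base 3] 2·3 + 1  →[3↦4]→  2·4 + 1 = 9  −1 ⇒ G_1=8
G_1=8  [base 4] 2·4  →[4↦5]→  2·5 = 10  −1 ⇒ G_2=9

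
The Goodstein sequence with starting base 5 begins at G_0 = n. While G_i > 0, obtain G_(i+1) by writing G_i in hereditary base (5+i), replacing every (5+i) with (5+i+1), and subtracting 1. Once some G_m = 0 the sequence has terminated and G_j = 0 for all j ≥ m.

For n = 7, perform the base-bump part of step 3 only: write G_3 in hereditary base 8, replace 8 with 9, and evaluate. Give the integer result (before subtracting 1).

i=0: 7 = 5 + 2 (b=5); 5→6: 6 + 2 = 8; 8−1 = 7
i=1: 7 = 6 + 1 (b=6); 6→7: 7 + 1 = 8; 8−1 = 7
i=2: 7 = 7 (b=7); 7→8: 8 = 8; 8−1 = 7
i=3: 7 = 7 (b=8); 8→9: 7 = 7; 7−1 = 6

7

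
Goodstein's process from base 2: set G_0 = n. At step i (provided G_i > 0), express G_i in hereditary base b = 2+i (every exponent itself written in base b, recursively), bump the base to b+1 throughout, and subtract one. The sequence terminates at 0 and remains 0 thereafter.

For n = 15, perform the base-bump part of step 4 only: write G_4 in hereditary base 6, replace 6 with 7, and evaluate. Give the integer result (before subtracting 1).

6588345

[0] 15 ≡ 2^(2 + 1) + 2^2 + 2 + 1 (base 2). Lift 3: 112. −1: 111.
[1] 111 ≡ 3^(3 + 1) + 3^3 + 3 (base 3). Lift 4: 1284. −1: 1283.
[2] 1283 ≡ 4^(4 + 1) + 4^4 + 3 (base 4). Lift 5: 18753. −1: 18752.
[3] 18752 ≡ 5^(5 + 1) + 5^5 + 2 (base 5). Lift 6: 326594. −1: 326593.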